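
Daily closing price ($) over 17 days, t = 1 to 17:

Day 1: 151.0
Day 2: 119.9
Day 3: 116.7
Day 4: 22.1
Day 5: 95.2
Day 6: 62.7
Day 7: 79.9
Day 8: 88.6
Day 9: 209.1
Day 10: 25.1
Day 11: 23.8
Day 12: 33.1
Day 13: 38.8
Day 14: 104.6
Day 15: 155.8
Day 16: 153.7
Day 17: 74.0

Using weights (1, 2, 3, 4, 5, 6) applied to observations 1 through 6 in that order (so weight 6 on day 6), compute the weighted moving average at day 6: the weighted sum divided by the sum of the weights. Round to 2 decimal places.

Weighted sum: 1·151.0 + 2·119.9 + 3·116.7 + 4·22.1 + 5·95.2 + 6·62.7 = 151.0 + 239.8 + 350.1 + 88.4 + 476.0 + 376.2 = 1681.5
Weight total: 1 + 2 + 3 + 4 + 5 + 6 = 21
WMA = 1681.5 / 21 = 80.07

80.07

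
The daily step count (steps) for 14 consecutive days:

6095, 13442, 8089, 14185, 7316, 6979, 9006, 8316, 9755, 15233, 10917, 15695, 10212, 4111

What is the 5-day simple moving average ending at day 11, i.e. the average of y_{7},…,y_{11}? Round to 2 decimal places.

10645.40

Sum of periods 7–11: 9006 + 8316 + 9755 + 15233 + 10917 = 53227
Divide by 5: 53227 / 5 = 10645.40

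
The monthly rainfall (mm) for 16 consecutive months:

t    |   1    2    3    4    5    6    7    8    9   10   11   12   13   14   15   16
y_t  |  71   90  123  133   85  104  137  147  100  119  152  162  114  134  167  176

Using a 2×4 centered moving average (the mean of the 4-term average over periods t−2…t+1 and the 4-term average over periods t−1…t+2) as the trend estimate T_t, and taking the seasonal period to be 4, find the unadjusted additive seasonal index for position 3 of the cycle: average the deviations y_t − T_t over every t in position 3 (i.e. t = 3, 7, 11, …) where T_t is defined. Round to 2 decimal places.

16.96

Season position 3 occurs at t = 3, 7, 11 (where T_t is defined).
t=3: T_3 = 106.0000; y_3 − T_3 = 123 − 106.0000 = 17.0000
t=7: T_7 = 120.1250; y_7 − T_7 = 137 − 120.1250 = 16.8750
t=11: T_11 = 135.0000; y_11 − T_11 = 152 − 135.0000 = 17.0000
Mean deviation: (17.0000 + 16.8750 + 17.0000) / 3 = 16.96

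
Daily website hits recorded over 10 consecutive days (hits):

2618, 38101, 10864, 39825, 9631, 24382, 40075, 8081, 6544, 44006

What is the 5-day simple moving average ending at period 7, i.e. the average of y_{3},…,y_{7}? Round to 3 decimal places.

Sum of periods 3–7: 10864 + 39825 + 9631 + 24382 + 40075 = 124777
Divide by 5: 124777 / 5 = 24955.400

24955.400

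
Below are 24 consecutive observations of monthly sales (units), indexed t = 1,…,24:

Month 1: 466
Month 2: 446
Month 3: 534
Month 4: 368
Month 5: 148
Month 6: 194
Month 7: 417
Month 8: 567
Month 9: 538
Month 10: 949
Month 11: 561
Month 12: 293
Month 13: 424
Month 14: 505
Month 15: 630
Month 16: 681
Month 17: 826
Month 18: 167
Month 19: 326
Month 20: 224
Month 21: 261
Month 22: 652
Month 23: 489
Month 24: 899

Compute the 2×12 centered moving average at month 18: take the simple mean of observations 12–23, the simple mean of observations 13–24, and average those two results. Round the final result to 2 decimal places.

481.75

Sum over 12–23: 293 + 424 + 505 + 630 + 681 + 826 + 167 + 326 + 224 + 261 + 652 + 489 = 5478
Sum over 13–24: 424 + 505 + 630 + 681 + 826 + 167 + 326 + 224 + 261 + 652 + 489 + 899 = 6084
CMA at t=18 = (5478 + 6084) / (2·12) = 11562 / 24 = 481.75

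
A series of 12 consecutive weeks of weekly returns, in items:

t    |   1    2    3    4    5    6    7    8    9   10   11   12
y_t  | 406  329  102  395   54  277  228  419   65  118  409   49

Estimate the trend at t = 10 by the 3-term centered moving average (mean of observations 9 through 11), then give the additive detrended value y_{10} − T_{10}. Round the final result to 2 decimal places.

Trend T_10 = (65 + 118 + 409) / 3 = 592/3 = 197.3333
Detrended value: 118 − 197.3333 = -79.33

-79.33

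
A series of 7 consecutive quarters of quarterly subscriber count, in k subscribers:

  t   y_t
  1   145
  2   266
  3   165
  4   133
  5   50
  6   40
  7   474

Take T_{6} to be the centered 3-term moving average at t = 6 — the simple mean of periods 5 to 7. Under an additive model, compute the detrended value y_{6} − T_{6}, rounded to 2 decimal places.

-148.00

Trend T_6 = (50 + 40 + 474) / 3 = 564/3 = 188.0000
Detrended value: 40 − 188.0000 = -148.00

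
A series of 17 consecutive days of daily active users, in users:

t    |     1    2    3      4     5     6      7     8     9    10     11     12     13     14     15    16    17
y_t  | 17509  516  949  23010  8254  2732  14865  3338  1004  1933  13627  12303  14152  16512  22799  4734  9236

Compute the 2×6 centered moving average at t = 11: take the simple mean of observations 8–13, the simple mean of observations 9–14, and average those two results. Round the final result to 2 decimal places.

Sum over 8–13: 3338 + 1004 + 1933 + 13627 + 12303 + 14152 = 46357
Sum over 9–14: 1004 + 1933 + 13627 + 12303 + 14152 + 16512 = 59531
CMA at t=11 = (46357 + 59531) / (2·6) = 105888 / 12 = 8824.00

8824.00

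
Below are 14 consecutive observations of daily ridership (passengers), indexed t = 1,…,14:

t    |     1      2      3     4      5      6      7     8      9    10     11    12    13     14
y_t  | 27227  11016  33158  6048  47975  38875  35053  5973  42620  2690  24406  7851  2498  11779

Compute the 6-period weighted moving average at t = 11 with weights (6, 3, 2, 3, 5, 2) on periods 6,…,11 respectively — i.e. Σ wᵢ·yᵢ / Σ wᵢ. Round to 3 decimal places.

25737.000

Weighted sum: 6·38875 + 3·35053 + 2·5973 + 3·42620 + 5·2690 + 2·24406 = 233250 + 105159 + 11946 + 127860 + 13450 + 48812 = 540477
Weight total: 6 + 3 + 2 + 3 + 5 + 2 = 21
WMA = 540477 / 21 = 25737.000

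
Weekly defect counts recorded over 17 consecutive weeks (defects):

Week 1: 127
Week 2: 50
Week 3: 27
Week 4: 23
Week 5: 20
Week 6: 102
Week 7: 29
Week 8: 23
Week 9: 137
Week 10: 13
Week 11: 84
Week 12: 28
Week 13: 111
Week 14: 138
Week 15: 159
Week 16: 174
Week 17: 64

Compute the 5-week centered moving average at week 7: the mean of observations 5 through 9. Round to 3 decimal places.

Sum of periods 5–9: 20 + 102 + 29 + 23 + 137 = 311
Divide by 5: 311 / 5 = 62.200

62.200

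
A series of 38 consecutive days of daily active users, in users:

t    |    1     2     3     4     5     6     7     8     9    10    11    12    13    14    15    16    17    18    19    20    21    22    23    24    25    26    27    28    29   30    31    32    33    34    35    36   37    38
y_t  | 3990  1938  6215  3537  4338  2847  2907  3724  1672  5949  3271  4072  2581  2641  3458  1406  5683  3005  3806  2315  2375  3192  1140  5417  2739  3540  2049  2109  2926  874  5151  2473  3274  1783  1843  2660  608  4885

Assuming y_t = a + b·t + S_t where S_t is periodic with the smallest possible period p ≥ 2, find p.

7

First differences y_{t+1} − y_t: -2052, 4277, -2678, 801, -1491, 60, 817, -2052, 4277, -2678, 801, -1491, 60, 817, -2052, 4277, …
The difference pattern repeats every 7 terms and not for any smaller step, so p = 7.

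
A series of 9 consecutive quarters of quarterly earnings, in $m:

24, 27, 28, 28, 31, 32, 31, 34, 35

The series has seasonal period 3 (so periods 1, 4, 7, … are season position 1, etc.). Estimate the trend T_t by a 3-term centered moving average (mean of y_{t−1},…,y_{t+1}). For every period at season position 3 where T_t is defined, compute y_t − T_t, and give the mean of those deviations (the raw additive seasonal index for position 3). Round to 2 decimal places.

Season position 3 occurs at t = 3, 6 (where T_t is defined).
t=3: T_3 = 27.6667; y_3 − T_3 = 28 − 27.6667 = 0.3333
t=6: T_6 = 31.3333; y_6 − T_6 = 32 − 31.3333 = 0.6667
Mean deviation: (0.3333 + 0.6667) / 2 = 0.50

0.50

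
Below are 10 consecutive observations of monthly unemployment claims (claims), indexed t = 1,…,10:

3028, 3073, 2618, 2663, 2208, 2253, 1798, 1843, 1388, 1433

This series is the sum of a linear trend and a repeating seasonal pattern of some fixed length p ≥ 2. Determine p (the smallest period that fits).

First differences y_{t+1} − y_t: 45, -455, 45, -455, 45, -455, …
The difference pattern repeats every 2 terms and not for any smaller step, so p = 2.

2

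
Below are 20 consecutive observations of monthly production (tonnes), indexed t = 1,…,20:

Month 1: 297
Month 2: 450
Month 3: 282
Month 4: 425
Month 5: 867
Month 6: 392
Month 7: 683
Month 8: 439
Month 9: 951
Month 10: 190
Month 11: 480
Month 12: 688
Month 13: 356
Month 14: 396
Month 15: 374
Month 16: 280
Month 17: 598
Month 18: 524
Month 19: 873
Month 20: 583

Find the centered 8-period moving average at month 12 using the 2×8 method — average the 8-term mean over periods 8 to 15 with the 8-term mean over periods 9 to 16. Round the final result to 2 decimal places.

474.31

Sum over 8–15: 439 + 951 + 190 + 480 + 688 + 356 + 396 + 374 = 3874
Sum over 9–16: 951 + 190 + 480 + 688 + 356 + 396 + 374 + 280 = 3715
CMA at t=12 = (3874 + 3715) / (2·8) = 7589 / 16 = 474.31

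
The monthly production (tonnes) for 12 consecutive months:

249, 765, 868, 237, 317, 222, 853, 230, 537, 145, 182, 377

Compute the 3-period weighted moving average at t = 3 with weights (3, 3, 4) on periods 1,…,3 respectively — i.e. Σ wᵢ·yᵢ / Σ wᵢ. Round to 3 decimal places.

Weighted sum: 3·249 + 3·765 + 4·868 = 747 + 2295 + 3472 = 6514
Weight total: 3 + 3 + 4 = 10
WMA = 6514 / 10 = 651.400

651.400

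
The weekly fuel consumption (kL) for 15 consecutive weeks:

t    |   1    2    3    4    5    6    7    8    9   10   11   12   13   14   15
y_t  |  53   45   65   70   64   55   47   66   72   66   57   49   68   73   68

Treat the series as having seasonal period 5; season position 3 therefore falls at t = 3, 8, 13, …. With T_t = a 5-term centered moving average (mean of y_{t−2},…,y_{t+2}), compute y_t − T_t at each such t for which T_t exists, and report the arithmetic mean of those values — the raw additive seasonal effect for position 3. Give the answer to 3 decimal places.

Season position 3 occurs at t = 3, 8, 13 (where T_t is defined).
t=3: T_3 = 59.40000; y_3 − T_3 = 65 − 59.40000 = 5.60000
t=8: T_8 = 61.20000; y_8 − T_8 = 66 − 61.20000 = 4.80000
t=13: T_13 = 63.00000; y_13 − T_13 = 68 − 63.00000 = 5.00000
Mean deviation: (5.60000 + 4.80000 + 5.00000) / 3 = 5.133

5.133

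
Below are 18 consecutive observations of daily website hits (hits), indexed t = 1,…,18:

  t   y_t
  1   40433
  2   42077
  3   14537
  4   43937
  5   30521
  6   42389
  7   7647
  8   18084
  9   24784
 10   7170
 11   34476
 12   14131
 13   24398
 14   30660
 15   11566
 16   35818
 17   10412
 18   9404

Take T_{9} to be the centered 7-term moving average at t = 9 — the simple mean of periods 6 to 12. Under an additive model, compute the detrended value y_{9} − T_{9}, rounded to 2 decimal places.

Trend T_9 = (42389 + 7647 + 18084 + 24784 + 7170 + 34476 + 14131) / 7 = 148681/7 = 21240.1429
Detrended value: 24784 − 21240.1429 = 3543.86

3543.86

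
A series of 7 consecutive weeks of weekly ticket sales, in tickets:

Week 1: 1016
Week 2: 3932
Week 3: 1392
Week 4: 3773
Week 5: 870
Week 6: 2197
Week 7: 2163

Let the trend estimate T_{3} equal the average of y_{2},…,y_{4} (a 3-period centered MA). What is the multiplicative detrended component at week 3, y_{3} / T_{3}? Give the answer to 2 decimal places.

Trend T_3 = (3932 + 1392 + 3773) / 3 = 9097/3 = 3032.3333
Ratio to trend: 1392 / 3032.3333 = 0.46

0.46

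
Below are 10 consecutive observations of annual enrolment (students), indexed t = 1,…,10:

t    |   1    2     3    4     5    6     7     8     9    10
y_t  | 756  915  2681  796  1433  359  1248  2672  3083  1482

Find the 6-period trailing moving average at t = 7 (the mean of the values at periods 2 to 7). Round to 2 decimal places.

Sum of periods 2–7: 915 + 2681 + 796 + 1433 + 359 + 1248 = 7432
Divide by 6: 7432 / 6 = 1238.67

1238.67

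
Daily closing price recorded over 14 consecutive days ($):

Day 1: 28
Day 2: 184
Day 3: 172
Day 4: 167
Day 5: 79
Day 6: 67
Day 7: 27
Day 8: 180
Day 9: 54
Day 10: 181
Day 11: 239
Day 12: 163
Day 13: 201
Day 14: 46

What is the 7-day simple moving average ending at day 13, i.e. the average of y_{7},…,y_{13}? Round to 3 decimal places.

149.286

Sum of periods 7–13: 27 + 180 + 54 + 181 + 239 + 163 + 201 = 1045
Divide by 7: 1045 / 7 = 149.286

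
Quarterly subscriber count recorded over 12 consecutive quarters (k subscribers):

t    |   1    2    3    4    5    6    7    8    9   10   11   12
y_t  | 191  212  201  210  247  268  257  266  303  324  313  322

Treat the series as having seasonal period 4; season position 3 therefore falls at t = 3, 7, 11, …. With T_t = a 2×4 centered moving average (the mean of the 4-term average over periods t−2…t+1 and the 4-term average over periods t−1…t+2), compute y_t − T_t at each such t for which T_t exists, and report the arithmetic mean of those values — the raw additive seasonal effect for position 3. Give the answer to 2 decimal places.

-9.50

Season position 3 occurs at t = 3, 7 (where T_t is defined).
t=3: T_3 = 210.5000; y_3 − T_3 = 201 − 210.5000 = -9.5000
t=7: T_7 = 266.5000; y_7 − T_7 = 257 − 266.5000 = -9.5000
Mean deviation: (-9.5000 + -9.5000) / 2 = -9.50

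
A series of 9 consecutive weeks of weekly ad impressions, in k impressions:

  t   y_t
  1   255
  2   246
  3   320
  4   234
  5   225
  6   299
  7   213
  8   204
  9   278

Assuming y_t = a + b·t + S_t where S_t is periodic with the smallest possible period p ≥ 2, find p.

3

First differences y_{t+1} − y_t: -9, 74, -86, -9, 74, -86, -9, 74, …
The difference pattern repeats every 3 terms and not for any smaller step, so p = 3.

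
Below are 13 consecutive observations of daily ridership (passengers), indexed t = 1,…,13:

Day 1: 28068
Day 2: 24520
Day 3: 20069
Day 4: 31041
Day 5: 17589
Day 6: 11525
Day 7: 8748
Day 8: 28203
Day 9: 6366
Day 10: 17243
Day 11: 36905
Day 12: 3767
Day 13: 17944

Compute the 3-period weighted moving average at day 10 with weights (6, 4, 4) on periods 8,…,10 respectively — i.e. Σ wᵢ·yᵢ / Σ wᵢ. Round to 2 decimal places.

Weighted sum: 6·28203 + 4·6366 + 4·17243 = 169218 + 25464 + 68972 = 263654
Weight total: 6 + 4 + 4 = 14
WMA = 263654 / 14 = 18832.43

18832.43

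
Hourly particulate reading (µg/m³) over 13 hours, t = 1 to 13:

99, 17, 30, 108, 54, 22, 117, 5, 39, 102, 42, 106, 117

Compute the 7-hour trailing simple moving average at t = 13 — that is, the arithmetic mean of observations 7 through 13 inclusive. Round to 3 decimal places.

75.429

Sum of periods 7–13: 117 + 5 + 39 + 102 + 42 + 106 + 117 = 528
Divide by 7: 528 / 7 = 75.429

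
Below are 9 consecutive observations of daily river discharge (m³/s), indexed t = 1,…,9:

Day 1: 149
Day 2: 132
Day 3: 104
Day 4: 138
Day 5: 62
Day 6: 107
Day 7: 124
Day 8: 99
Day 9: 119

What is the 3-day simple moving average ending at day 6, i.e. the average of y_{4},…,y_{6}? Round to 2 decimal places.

102.33

Sum of periods 4–6: 138 + 62 + 107 = 307
Divide by 3: 307 / 3 = 102.33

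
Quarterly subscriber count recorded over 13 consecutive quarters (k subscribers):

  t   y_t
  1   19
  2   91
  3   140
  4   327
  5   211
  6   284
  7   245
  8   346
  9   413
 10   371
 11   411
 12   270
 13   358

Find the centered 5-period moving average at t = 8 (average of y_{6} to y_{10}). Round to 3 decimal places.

331.800

Sum of periods 6–10: 284 + 245 + 346 + 413 + 371 = 1659
Divide by 5: 1659 / 5 = 331.800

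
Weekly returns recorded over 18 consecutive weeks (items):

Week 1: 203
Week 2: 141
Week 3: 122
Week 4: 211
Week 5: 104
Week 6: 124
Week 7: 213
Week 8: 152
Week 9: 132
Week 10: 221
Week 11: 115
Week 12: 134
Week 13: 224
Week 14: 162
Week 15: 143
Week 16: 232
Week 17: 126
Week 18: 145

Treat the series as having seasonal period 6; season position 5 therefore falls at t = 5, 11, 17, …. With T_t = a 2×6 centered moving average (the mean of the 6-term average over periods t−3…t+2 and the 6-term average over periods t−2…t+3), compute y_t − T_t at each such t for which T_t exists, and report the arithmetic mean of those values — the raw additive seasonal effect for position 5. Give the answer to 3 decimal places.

-49.125

Season position 5 occurs at t = 5, 11 (where T_t is defined).
t=5: T_5 = 153.41667; y_5 − T_5 = 104 − 153.41667 = -49.41667
t=11: T_11 = 163.83333; y_11 − T_11 = 115 − 163.83333 = -48.83333
Mean deviation: (-49.41667 + -48.83333) / 2 = -49.125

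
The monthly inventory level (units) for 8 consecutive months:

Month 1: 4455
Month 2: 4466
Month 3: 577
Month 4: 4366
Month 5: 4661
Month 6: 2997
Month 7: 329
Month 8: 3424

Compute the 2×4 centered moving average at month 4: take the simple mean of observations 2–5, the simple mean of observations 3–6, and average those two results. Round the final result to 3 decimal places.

3333.875

Sum over 2–5: 4466 + 577 + 4366 + 4661 = 14070
Sum over 3–6: 577 + 4366 + 4661 + 2997 = 12601
CMA at t=4 = (14070 + 12601) / (2·4) = 26671 / 8 = 3333.875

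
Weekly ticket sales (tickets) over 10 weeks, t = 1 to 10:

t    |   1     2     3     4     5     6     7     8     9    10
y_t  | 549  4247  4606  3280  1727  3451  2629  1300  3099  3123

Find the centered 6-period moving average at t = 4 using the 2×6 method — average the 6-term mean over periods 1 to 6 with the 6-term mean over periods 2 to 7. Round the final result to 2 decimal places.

3150.00

Sum over 1–6: 549 + 4247 + 4606 + 3280 + 1727 + 3451 = 17860
Sum over 2–7: 4247 + 4606 + 3280 + 1727 + 3451 + 2629 = 19940
CMA at t=4 = (17860 + 19940) / (2·6) = 37800 / 12 = 3150.00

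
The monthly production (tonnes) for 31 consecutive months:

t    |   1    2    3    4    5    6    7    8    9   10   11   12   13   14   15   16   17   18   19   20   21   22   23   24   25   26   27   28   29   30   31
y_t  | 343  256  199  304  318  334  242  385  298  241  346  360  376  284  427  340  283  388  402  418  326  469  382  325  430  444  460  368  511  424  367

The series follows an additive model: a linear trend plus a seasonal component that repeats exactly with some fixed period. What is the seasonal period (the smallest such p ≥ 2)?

7

First differences y_{t+1} − y_t: -87, -57, 105, 14, 16, -92, 143, -87, -57, 105, 14, 16, -92, 143, -87, -57, …
The difference pattern repeats every 7 terms and not for any smaller step, so p = 7.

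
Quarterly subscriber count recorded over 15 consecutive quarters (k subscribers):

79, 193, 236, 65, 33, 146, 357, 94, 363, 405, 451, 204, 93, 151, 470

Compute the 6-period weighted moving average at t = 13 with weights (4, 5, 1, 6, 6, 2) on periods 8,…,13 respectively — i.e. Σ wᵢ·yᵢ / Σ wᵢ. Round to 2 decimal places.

Weighted sum: 4·94 + 5·363 + 1·405 + 6·451 + 6·204 + 2·93 = 376 + 1815 + 405 + 2706 + 1224 + 186 = 6712
Weight total: 4 + 5 + 1 + 6 + 6 + 2 = 24
WMA = 6712 / 24 = 279.67

279.67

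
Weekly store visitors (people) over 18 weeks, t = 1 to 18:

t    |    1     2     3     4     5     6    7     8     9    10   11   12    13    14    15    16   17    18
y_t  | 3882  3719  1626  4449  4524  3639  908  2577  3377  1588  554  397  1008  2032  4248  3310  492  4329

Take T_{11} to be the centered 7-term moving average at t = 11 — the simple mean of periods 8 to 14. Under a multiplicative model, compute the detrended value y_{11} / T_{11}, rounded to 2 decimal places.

0.34

Trend T_11 = (2577 + 3377 + 1588 + 554 + 397 + 1008 + 2032) / 7 = 11533/7 = 1647.5714
Ratio to trend: 554 / 1647.5714 = 0.34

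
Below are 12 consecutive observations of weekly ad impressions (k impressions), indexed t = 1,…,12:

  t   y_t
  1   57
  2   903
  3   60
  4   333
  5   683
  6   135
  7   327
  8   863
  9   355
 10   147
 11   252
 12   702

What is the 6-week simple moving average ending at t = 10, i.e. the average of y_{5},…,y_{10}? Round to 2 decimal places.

Sum of periods 5–10: 683 + 135 + 327 + 863 + 355 + 147 = 2510
Divide by 6: 2510 / 6 = 418.33

418.33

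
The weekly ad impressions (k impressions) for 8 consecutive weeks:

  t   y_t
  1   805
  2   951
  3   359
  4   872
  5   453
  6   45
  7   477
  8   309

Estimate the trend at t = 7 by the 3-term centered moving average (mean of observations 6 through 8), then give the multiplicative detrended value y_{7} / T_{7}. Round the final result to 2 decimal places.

1.72

Trend T_7 = (45 + 477 + 309) / 3 = 831/3 = 277.0000
Ratio to trend: 477 / 277.0000 = 1.72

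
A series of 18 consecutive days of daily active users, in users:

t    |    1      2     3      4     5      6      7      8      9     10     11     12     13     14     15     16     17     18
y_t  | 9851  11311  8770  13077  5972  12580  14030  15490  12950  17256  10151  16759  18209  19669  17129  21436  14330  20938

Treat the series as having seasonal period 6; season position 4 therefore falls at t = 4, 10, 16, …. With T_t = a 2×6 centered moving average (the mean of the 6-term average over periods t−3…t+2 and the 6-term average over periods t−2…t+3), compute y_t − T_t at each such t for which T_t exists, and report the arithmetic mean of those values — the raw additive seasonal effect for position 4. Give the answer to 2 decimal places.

Season position 4 occurs at t = 4, 10 (where T_t is defined).
t=4: T_4 = 10608.4167; y_4 − T_4 = 13077 − 10608.4167 = 2468.5833
t=10: T_10 = 14787.5833; y_10 − T_10 = 17256 − 14787.5833 = 2468.4167
Mean deviation: (2468.5833 + 2468.4167) / 2 = 2468.50

2468.50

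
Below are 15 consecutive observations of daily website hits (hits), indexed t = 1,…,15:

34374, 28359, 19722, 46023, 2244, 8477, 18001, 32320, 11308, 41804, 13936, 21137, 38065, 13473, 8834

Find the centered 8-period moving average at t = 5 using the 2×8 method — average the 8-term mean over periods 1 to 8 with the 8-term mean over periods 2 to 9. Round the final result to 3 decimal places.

22248.375

Sum over 1–8: 34374 + 28359 + 19722 + 46023 + 2244 + 8477 + 18001 + 32320 = 189520
Sum over 2–9: 28359 + 19722 + 46023 + 2244 + 8477 + 18001 + 32320 + 11308 = 166454
CMA at t=5 = (189520 + 166454) / (2·8) = 355974 / 16 = 22248.375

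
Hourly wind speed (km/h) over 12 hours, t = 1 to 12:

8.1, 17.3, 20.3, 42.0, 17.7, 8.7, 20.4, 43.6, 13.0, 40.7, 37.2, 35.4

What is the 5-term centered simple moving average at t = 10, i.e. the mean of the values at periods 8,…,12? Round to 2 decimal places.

Sum of periods 8–12: 43.6 + 13.0 + 40.7 + 37.2 + 35.4 = 169.9
Divide by 5: 169.9 / 5 = 33.98

33.98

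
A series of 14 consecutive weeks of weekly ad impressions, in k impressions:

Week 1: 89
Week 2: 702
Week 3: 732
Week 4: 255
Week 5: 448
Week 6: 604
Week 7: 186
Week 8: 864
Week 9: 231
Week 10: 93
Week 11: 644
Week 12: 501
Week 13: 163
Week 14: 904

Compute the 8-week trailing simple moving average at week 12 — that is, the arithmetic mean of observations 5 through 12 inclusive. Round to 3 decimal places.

Sum of periods 5–12: 448 + 604 + 186 + 864 + 231 + 93 + 644 + 501 = 3571
Divide by 8: 3571 / 8 = 446.375

446.375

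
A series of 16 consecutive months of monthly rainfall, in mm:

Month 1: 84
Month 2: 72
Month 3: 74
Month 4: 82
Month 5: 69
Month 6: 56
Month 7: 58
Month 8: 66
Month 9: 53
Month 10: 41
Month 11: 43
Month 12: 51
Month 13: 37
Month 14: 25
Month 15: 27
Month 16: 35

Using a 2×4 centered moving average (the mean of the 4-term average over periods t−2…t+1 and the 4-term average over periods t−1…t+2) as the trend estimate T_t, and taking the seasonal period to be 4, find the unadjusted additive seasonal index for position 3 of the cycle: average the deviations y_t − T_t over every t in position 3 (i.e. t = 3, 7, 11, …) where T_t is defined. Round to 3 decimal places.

-2.125

Season position 3 occurs at t = 3, 7, 11 (where T_t is defined).
t=3: T_3 = 76.12500; y_3 − T_3 = 74 − 76.12500 = -2.12500
t=7: T_7 = 60.25000; y_7 − T_7 = 58 − 60.25000 = -2.25000
t=11: T_11 = 45.00000; y_11 − T_11 = 43 − 45.00000 = -2.00000
Mean deviation: (-2.12500 + -2.25000 + -2.00000) / 3 = -2.125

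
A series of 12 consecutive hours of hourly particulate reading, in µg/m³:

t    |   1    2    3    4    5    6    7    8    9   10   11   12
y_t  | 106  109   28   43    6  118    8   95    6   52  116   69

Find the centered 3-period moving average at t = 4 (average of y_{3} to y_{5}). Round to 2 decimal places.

25.67

Sum of periods 3–5: 28 + 43 + 6 = 77
Divide by 3: 77 / 3 = 25.67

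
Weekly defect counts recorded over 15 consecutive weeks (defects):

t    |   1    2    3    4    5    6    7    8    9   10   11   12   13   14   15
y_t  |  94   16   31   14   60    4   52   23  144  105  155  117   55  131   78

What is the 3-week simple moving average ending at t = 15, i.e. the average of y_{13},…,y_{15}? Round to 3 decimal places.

88.000

Sum of periods 13–15: 55 + 131 + 78 = 264
Divide by 3: 264 / 3 = 88.000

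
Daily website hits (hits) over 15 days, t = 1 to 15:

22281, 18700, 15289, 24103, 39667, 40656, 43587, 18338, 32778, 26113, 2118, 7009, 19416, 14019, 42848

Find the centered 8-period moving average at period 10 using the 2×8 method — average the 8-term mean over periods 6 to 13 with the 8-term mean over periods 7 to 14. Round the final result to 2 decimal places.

22087.06

Sum over 6–13: 40656 + 43587 + 18338 + 32778 + 26113 + 2118 + 7009 + 19416 = 190015
Sum over 7–14: 43587 + 18338 + 32778 + 26113 + 2118 + 7009 + 19416 + 14019 = 163378
CMA at t=10 = (190015 + 163378) / (2·8) = 353393 / 16 = 22087.06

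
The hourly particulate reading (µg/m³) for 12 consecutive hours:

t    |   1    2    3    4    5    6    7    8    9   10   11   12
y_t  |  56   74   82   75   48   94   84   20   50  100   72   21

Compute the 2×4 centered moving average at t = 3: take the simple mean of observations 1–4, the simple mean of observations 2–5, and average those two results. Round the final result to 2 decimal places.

Sum over 1–4: 56 + 74 + 82 + 75 = 287
Sum over 2–5: 74 + 82 + 75 + 48 = 279
CMA at t=3 = (287 + 279) / (2·4) = 566 / 8 = 70.75

70.75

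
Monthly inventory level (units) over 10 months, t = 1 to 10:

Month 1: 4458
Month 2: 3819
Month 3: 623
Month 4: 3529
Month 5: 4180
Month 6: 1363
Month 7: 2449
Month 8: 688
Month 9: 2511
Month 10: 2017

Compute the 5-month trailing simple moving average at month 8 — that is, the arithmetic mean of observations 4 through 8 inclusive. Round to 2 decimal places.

2441.80

Sum of periods 4–8: 3529 + 4180 + 1363 + 2449 + 688 = 12209
Divide by 5: 12209 / 5 = 2441.80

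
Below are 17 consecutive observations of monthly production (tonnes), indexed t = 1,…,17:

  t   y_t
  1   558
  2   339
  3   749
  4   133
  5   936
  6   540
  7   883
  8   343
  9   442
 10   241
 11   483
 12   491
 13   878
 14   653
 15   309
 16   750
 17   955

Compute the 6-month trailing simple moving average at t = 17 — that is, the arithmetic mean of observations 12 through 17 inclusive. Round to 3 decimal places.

672.667

Sum of periods 12–17: 491 + 878 + 653 + 309 + 750 + 955 = 4036
Divide by 6: 4036 / 6 = 672.667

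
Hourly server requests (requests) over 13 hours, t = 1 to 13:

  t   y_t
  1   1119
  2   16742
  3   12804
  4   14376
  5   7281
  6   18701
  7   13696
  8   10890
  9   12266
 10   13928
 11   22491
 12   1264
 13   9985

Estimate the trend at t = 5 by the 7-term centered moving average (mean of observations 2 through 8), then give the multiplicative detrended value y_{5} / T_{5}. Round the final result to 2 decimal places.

Trend T_5 = (16742 + 12804 + 14376 + 7281 + 18701 + 13696 + 10890) / 7 = 94490/7 = 13498.5714
Ratio to trend: 7281 / 13498.5714 = 0.54

0.54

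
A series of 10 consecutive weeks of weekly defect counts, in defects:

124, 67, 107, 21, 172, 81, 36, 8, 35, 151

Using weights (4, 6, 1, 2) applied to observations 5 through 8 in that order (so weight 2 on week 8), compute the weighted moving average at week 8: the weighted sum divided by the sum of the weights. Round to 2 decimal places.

94.31

Weighted sum: 4·172 + 6·81 + 1·36 + 2·8 = 688 + 486 + 36 + 16 = 1226
Weight total: 4 + 6 + 1 + 2 = 13
WMA = 1226 / 13 = 94.31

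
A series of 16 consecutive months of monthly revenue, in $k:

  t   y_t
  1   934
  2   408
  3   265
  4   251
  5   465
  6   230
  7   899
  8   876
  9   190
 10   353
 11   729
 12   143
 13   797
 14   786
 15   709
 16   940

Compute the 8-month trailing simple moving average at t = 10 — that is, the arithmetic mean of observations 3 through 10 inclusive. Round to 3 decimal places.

Sum of periods 3–10: 265 + 251 + 465 + 230 + 899 + 876 + 190 + 353 = 3529
Divide by 8: 3529 / 8 = 441.125

441.125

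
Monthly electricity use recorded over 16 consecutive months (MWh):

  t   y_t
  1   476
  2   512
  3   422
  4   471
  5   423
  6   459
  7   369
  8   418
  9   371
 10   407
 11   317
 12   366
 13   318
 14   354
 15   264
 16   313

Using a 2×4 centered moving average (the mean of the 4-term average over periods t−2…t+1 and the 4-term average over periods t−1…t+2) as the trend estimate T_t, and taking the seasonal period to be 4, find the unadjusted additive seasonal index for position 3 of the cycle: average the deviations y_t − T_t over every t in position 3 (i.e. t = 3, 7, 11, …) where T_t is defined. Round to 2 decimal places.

Season position 3 occurs at t = 3, 7, 11 (where T_t is defined).
t=3: T_3 = 463.6250; y_3 − T_3 = 422 − 463.6250 = -41.6250
t=7: T_7 = 410.7500; y_7 − T_7 = 369 − 410.7500 = -41.7500
t=11: T_11 = 358.6250; y_11 − T_11 = 317 − 358.6250 = -41.6250
Mean deviation: (-41.6250 + -41.7500 + -41.6250) / 3 = -41.67

-41.67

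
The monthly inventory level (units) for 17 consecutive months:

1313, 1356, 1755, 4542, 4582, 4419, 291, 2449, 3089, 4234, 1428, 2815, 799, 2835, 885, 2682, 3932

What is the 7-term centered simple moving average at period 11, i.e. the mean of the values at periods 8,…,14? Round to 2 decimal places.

2521.29

Sum of periods 8–14: 2449 + 3089 + 4234 + 1428 + 2815 + 799 + 2835 = 17649
Divide by 7: 17649 / 7 = 2521.29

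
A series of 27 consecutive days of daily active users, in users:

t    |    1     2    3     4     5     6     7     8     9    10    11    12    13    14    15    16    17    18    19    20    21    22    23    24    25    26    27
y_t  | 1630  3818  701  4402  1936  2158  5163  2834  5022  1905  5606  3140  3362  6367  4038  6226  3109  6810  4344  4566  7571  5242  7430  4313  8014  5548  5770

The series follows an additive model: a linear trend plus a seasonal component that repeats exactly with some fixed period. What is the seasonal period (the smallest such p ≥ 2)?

First differences y_{t+1} − y_t: 2188, -3117, 3701, -2466, 222, 3005, -2329, 2188, -3117, 3701, -2466, 222, 3005, -2329, 2188, -3117, …
The difference pattern repeats every 7 terms and not for any smaller step, so p = 7.

7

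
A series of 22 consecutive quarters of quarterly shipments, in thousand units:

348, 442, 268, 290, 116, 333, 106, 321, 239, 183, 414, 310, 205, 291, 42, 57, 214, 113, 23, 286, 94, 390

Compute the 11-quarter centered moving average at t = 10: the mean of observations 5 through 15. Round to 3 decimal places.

Sum of periods 5–15: 116 + 333 + 106 + 321 + 239 + 183 + 414 + 310 + 205 + 291 + 42 = 2560
Divide by 11: 2560 / 11 = 232.727

232.727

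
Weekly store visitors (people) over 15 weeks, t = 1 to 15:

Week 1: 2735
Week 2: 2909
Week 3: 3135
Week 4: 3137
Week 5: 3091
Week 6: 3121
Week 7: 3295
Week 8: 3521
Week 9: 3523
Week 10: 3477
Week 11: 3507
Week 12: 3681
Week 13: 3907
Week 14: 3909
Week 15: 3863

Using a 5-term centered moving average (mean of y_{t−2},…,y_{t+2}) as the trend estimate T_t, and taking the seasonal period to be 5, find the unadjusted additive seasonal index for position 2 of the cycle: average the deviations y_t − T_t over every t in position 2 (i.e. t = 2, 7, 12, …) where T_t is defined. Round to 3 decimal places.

Season position 2 occurs at t = 7, 12 (where T_t is defined).
t=7: T_7 = 3310.20000; y_7 − T_7 = 3295 − 3310.20000 = -15.20000
t=12: T_12 = 3696.20000; y_12 − T_12 = 3681 − 3696.20000 = -15.20000
Mean deviation: (-15.20000 + -15.20000) / 2 = -15.200

-15.200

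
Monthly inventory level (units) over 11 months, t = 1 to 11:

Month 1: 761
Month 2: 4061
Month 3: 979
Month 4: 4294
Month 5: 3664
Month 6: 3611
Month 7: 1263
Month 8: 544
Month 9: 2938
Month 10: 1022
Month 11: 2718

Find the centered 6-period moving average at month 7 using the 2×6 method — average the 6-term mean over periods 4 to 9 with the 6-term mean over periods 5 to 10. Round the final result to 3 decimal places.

2446.333

Sum over 4–9: 4294 + 3664 + 3611 + 1263 + 544 + 2938 = 16314
Sum over 5–10: 3664 + 3611 + 1263 + 544 + 2938 + 1022 = 13042
CMA at t=7 = (16314 + 13042) / (2·6) = 29356 / 12 = 2446.333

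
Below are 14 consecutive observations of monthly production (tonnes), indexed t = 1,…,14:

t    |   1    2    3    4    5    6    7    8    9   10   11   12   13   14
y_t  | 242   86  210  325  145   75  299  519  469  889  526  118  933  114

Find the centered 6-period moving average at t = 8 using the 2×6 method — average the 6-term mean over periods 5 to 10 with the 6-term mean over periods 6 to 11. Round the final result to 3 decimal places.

Sum over 5–10: 145 + 75 + 299 + 519 + 469 + 889 = 2396
Sum over 6–11: 75 + 299 + 519 + 469 + 889 + 526 = 2777
CMA at t=8 = (2396 + 2777) / (2·6) = 5173 / 12 = 431.083

431.083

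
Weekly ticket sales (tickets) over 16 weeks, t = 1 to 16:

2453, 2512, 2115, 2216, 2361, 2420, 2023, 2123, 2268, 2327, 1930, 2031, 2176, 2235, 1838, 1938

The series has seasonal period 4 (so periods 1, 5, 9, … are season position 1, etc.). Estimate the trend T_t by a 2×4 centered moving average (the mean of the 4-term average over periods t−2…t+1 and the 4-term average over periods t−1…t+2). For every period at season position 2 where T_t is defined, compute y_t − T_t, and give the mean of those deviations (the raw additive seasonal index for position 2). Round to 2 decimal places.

176.58

Season position 2 occurs at t = 6, 10, 14 (where T_t is defined).
t=6: T_6 = 2243.3750; y_6 − T_6 = 2420 − 2243.3750 = 176.6250
t=10: T_10 = 2150.5000; y_10 − T_10 = 2327 − 2150.5000 = 176.5000
t=14: T_14 = 2058.3750; y_14 − T_14 = 2235 − 2058.3750 = 176.6250
Mean deviation: (176.6250 + 176.5000 + 176.6250) / 3 = 176.58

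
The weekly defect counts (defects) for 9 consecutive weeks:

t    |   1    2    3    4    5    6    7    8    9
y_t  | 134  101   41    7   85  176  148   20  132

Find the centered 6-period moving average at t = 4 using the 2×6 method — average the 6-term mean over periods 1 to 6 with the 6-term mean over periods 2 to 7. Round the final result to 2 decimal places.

Sum over 1–6: 134 + 101 + 41 + 7 + 85 + 176 = 544
Sum over 2–7: 101 + 41 + 7 + 85 + 176 + 148 = 558
CMA at t=4 = (544 + 558) / (2·6) = 1102 / 12 = 91.83

91.83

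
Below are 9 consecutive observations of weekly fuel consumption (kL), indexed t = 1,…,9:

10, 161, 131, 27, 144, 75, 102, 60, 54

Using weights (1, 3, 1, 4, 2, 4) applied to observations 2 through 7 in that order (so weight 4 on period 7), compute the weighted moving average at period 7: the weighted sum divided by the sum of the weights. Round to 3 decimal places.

114.333

Weighted sum: 1·161 + 3·131 + 1·27 + 4·144 + 2·75 + 4·102 = 161 + 393 + 27 + 576 + 150 + 408 = 1715
Weight total: 1 + 3 + 1 + 4 + 2 + 4 = 15
WMA = 1715 / 15 = 114.333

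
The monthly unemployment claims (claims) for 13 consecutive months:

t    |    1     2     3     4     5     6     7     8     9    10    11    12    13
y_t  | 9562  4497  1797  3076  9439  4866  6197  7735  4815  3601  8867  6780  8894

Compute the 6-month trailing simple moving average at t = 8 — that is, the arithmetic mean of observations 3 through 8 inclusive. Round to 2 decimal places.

Sum of periods 3–8: 1797 + 3076 + 9439 + 4866 + 6197 + 7735 = 33110
Divide by 6: 33110 / 6 = 5518.33

5518.33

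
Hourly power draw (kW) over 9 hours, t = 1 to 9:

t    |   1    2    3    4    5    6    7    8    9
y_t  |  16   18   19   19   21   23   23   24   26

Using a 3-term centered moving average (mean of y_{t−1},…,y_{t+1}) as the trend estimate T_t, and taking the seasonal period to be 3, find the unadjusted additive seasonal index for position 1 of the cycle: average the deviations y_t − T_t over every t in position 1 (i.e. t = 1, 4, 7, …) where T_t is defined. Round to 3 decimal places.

-0.500

Season position 1 occurs at t = 4, 7 (where T_t is defined).
t=4: T_4 = 19.66667; y_4 − T_4 = 19 − 19.66667 = -0.66667
t=7: T_7 = 23.33333; y_7 − T_7 = 23 − 23.33333 = -0.33333
Mean deviation: (-0.66667 + -0.33333) / 2 = -0.500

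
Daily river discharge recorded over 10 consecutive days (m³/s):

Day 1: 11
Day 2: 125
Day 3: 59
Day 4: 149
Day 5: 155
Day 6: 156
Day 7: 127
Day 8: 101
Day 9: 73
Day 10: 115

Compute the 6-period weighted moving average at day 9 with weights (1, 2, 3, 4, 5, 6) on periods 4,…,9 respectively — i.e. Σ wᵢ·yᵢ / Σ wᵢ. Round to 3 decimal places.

Weighted sum: 1·149 + 2·155 + 3·156 + 4·127 + 5·101 + 6·73 = 149 + 310 + 468 + 508 + 505 + 438 = 2378
Weight total: 1 + 2 + 3 + 4 + 5 + 6 = 21
WMA = 2378 / 21 = 113.238

113.238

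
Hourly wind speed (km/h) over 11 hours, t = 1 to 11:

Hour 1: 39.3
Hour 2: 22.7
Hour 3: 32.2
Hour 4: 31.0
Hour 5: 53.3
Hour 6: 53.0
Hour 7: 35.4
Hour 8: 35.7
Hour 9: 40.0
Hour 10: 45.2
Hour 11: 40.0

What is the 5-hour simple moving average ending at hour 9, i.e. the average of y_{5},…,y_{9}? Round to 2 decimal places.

Sum of periods 5–9: 53.3 + 53.0 + 35.4 + 35.7 + 40.0 = 217.4
Divide by 5: 217.4 / 5 = 43.48

43.48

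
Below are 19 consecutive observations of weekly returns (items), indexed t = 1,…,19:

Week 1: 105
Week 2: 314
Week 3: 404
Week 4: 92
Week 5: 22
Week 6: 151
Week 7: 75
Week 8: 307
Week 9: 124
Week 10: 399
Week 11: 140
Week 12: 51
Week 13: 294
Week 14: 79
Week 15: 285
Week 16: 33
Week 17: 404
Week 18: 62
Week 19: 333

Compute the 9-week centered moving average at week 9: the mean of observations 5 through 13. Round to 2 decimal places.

173.67

Sum of periods 5–13: 22 + 151 + 75 + 307 + 124 + 399 + 140 + 51 + 294 = 1563
Divide by 9: 1563 / 9 = 173.67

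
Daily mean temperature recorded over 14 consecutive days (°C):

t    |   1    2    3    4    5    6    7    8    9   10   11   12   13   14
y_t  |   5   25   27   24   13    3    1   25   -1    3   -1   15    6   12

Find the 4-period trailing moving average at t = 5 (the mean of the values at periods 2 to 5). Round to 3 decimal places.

Sum of periods 2–5: 25 + 27 + 24 + 13 = 89
Divide by 4: 89 / 4 = 22.250

22.250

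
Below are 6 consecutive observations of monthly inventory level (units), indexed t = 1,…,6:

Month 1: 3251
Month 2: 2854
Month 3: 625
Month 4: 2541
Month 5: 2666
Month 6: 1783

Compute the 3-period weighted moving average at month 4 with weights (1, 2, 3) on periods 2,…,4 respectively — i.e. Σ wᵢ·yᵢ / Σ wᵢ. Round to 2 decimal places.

1954.50

Weighted sum: 1·2854 + 2·625 + 3·2541 = 2854 + 1250 + 7623 = 11727
Weight total: 1 + 2 + 3 = 6
WMA = 11727 / 6 = 1954.50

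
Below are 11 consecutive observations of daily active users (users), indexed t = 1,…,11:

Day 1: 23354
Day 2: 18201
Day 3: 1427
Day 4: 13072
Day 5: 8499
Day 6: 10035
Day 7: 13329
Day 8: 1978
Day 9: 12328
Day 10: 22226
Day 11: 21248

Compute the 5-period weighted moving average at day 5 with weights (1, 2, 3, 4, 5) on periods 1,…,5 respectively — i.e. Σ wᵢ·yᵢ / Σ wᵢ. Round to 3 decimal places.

10588.000

Weighted sum: 1·23354 + 2·18201 + 3·1427 + 4·13072 + 5·8499 = 23354 + 36402 + 4281 + 52288 + 42495 = 158820
Weight total: 1 + 2 + 3 + 4 + 5 = 15
WMA = 158820 / 15 = 10588.000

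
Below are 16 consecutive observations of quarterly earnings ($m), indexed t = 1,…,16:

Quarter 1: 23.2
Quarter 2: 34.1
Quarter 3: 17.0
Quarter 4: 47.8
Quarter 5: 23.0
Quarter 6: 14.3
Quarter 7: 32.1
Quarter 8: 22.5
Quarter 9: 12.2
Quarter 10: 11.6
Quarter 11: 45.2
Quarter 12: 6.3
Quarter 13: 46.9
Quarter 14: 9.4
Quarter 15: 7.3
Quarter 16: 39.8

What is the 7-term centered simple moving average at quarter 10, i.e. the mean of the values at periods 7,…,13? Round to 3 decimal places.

25.257

Sum of periods 7–13: 32.1 + 22.5 + 12.2 + 11.6 + 45.2 + 6.3 + 46.9 = 176.8
Divide by 7: 176.8 / 7 = 25.257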